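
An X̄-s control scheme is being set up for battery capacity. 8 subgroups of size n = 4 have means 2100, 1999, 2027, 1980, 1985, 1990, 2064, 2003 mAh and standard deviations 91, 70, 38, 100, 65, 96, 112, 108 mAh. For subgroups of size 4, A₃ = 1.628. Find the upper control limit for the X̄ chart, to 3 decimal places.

X̄̄ = (2100 + 1999 + 2027 + 1980 + 1985 + 1990 + 2064 + 2003) / 8 = 2018.5000
s̄ = (91 + 70 + 38 + 100 + 65 + 96 + 112 + 108) / 8 = 85.0000
UCL = X̄̄ + A₃·s̄ = 2018.5000 + 1.628 × 85.0000 = 2156.8800

2156.880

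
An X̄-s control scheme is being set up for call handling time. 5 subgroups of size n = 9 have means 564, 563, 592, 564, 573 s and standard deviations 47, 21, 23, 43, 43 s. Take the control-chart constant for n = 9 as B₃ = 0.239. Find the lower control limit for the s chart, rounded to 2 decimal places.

s̄ = (47 + 21 + 23 + 43 + 43) / 5 = 35.4000
LCL_s = B₃·s̄ = 0.239 × 35.4000 = 8.4606

8.46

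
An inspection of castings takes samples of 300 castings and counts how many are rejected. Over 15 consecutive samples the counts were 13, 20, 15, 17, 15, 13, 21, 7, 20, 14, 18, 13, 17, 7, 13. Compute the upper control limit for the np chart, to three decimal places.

p̄ = Σdᵢ / (k·n) = 223 / (15 × 300) = 0.04956
UCL = np̄ + 3·√(np̄(1−p̄)) = 14.8667 + 3 × √(14.8667×0.95044) = 14.8667 + 3 × 3.7590 = 26.1436

26.144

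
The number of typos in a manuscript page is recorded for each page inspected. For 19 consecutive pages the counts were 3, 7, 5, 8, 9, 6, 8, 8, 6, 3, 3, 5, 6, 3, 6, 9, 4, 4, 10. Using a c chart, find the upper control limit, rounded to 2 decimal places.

c̄ = (3 + 7 + 5 + 8 + 9 + 6 + 8 + 8 + 6 + 3 + 3 + 5 + 6 + 3 + 6 + 9 + 4 + 4 + 10) / 19 = 113 / 19 = 5.9474
UCL = c̄ + 3√c̄ = 5.9474 + 3 × √5.9474 = 5.9474 + 3 × 2.4387 = 13.2635

13.26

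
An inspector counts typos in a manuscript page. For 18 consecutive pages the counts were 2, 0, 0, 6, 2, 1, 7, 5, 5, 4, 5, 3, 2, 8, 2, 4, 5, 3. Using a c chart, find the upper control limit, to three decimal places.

9.212

c̄ = (2 + 0 + 0 + 6 + 2 + 1 + 7 + 5 + 5 + 4 + 5 + 3 + 2 + 8 + 2 + 4 + 5 + 3) / 18 = 64 / 18 = 3.5556
UCL = c̄ + 3√c̄ = 3.5556 + 3 × √3.5556 = 3.5556 + 3 × 1.8856 = 9.2124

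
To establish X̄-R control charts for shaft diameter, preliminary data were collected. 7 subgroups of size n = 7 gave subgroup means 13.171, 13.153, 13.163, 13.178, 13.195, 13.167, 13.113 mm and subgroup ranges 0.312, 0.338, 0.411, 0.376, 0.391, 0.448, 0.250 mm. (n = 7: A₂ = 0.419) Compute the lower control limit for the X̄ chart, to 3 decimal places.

X̄̄ = (13.171 + 13.153 + 13.163 + 13.178 + 13.195 + 13.167 + 13.113) / 7 = 92.1400 / 7 = 13.1629
R̄ = (0.312 + 0.338 + 0.411 + 0.376 + 0.391 + 0.448 + 0.250) / 7 = 2.5260 / 7 = 0.3609
LCL = X̄̄ − A₂·R̄ = 13.1629 − 0.419 × 0.3609 = 13.0117

13.012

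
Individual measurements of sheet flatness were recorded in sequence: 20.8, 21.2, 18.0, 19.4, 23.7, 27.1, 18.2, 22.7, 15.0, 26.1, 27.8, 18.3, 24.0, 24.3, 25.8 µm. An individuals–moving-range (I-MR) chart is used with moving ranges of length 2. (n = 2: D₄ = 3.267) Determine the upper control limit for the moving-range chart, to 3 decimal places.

Moving ranges: 0.4, 3.2, 1.4, 4.3, 3.4, 8.9, 4.5, 7.7, 11.1, 1.7, 9.5, 5.7, 0.3, 1.5; M̄R̄ = 63.6000 / 14 = 4.5429
UCL_MR = D₄·M̄R̄ = 3.267 × 4.5429 = 14.8415

14.842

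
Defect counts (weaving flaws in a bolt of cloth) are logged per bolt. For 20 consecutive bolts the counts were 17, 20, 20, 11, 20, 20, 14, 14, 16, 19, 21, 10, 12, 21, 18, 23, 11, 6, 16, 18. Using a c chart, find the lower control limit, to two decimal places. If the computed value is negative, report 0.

c̄ = (17 + 20 + 20 + 11 + 20 + 20 + 14 + 14 + 16 + 19 + 21 + 10 + 12 + 21 + 18 + 23 + 11 + 6 + 16 + 18) / 20 = 327 / 20 = 16.3500
LCL = c̄ − 3√c̄ = 16.3500 − 3 × 4.0435 = 4.2195

4.22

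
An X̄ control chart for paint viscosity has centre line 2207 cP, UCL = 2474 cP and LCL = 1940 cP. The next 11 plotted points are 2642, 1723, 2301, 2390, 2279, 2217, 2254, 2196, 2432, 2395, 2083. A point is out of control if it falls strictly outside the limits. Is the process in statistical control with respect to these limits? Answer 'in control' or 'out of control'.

out of control

Compare each point to [1940, 2474]: sample 1 = 2642 > UCL; sample 2 = 1723 < LCL.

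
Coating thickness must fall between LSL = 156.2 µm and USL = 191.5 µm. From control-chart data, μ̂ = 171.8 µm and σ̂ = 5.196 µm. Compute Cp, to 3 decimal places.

Cp = (USL − LSL) / (6σ̂) = (191.5 − 156.2) / (6 × 5.196) = 35.3000 / 31.1760 = 1.1323

1.132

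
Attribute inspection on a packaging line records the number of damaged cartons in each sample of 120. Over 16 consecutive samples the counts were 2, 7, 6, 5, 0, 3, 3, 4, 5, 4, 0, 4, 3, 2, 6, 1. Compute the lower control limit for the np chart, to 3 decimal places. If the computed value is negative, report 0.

0.000

p̄ = Σdᵢ / (k·n) = 55 / (16 × 120) = 0.02865
LCL = np̄ − 3·√(np̄(1−p̄)) = 3.4375 − 3 × 1.8273 = -2.0444 → 0 (negative, so LCL = 0)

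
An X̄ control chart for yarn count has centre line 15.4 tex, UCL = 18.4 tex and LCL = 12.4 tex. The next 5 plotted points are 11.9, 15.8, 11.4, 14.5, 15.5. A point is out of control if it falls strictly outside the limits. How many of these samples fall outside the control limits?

2

Compare each point to [12.4, 18.4]: sample 1 = 11.9 < LCL; sample 3 = 11.4 < LCL.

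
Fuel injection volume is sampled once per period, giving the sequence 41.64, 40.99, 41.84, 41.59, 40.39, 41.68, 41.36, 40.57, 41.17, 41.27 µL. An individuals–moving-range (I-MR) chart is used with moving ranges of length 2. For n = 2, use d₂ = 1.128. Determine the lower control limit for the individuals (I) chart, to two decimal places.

39.46

X̄ = (41.64 + 40.99 + 41.84 + 41.59 + 40.39 + 41.68 + 41.36 + 40.57 + 41.17 + 41.27) / 10 = 41.2500
Moving ranges: 0.65, 0.85, 0.25, 1.20, 1.29, 0.32, 0.79, 0.60, 0.10; M̄R̄ = 6.0500 / 9 = 0.6722
LCL = X̄ − 3·M̄R̄/d₂ = 41.2500 − 3 × 0.6722 / 1.128 = 39.4622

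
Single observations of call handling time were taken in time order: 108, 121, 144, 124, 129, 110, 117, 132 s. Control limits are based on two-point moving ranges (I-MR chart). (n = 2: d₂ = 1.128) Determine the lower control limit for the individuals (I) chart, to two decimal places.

X̄ = (108 + 121 + 144 + 124 + 129 + 110 + 117 + 132) / 8 = 123.1250
Moving ranges: 13, 23, 20, 5, 19, 7, 15; M̄R̄ = 102.0000 / 7 = 14.5714
LCL = X̄ − 3·M̄R̄/d₂ = 123.1250 − 3 × 14.5714 / 1.128 = 84.3712

84.37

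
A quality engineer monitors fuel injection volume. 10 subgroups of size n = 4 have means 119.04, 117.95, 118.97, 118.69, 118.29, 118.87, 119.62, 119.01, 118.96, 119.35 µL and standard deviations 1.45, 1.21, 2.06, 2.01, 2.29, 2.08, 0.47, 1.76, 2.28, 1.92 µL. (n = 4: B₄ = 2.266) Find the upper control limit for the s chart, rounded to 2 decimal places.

3.97

s̄ = (1.45 + 1.21 + 2.06 + 2.01 + 2.29 + 2.08 + 0.47 + 1.76 + 2.28 + 1.92) / 10 = 1.7530
UCL_s = B₄·s̄ = 2.266 × 1.7530 = 3.9723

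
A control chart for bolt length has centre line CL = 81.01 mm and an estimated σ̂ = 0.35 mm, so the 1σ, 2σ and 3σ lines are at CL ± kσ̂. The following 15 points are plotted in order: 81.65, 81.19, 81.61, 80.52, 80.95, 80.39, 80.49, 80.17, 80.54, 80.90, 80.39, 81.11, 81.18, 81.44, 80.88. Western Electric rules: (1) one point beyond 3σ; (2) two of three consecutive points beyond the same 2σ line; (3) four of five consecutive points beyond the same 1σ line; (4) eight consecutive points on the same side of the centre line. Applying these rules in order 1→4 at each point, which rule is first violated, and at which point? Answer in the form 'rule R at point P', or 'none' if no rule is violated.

rule 3 at point 8

Zone of each point (C = within 1σ̂, B = 1σ̂–2σ̂, A = 2σ̂–3σ̂, * = beyond 3σ̂; sign = side of CL): 1:+B, 2:+C, 3:+B, 4:-B, 5:-C, 6:-B, 7:-B, 8:-A, 9:-B, 10:-C, 11:-B, 12:+C, 13:+C, 14:+B, 15:-C
Rule 3 (four of five consecutive points beyond the same 1σ limit) is satisfied at point 8.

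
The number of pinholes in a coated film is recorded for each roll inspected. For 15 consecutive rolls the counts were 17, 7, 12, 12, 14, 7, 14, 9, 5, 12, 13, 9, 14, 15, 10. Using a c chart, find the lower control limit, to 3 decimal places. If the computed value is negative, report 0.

c̄ = (17 + 7 + 12 + 12 + 14 + 7 + 14 + 9 + 5 + 12 + 13 + 9 + 14 + 15 + 10) / 15 = 170 / 15 = 11.3333
LCL = c̄ − 3√c̄ = 11.3333 − 3 × 3.3665 = 1.2338

1.234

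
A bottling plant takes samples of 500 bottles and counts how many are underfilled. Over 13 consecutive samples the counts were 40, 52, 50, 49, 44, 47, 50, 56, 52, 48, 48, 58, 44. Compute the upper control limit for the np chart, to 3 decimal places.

p̄ = Σdᵢ / (k·n) = 638 / (13 × 500) = 0.09815
UCL = np̄ + 3·√(np̄(1−p̄)) = 49.0769 + 3 × √(49.0769×0.90185) = 49.0769 + 3 × 6.6528 = 69.0353

69.035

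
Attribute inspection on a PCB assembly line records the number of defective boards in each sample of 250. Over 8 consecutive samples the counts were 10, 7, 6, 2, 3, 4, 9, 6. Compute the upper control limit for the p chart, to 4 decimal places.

0.0522

p̄ = Σdᵢ / (k·n) = 47 / (8 × 250) = 0.02350
UCL = p̄ + 3·√(p̄(1−p̄)/n) = 0.02350 + 3 × √(0.02350×0.97650/250) = 0.02350 + 3 × 0.00958 = 0.05224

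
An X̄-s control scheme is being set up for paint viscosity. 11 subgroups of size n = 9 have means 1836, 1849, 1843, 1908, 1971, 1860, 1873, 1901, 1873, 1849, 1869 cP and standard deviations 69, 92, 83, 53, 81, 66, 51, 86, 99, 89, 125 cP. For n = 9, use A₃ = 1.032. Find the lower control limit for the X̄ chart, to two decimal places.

1791.76

X̄̄ = (1836 + 1849 + 1843 + 1908 + 1971 + 1860 + 1873 + 1901 + 1873 + 1849 + 1869) / 11 = 1875.6364
s̄ = (69 + 92 + 83 + 53 + 81 + 66 + 51 + 86 + 99 + 89 + 125) / 11 = 81.2727
LCL = X̄̄ − A₃·s̄ = 1875.6364 − 1.032 × 81.2727 = 1791.7629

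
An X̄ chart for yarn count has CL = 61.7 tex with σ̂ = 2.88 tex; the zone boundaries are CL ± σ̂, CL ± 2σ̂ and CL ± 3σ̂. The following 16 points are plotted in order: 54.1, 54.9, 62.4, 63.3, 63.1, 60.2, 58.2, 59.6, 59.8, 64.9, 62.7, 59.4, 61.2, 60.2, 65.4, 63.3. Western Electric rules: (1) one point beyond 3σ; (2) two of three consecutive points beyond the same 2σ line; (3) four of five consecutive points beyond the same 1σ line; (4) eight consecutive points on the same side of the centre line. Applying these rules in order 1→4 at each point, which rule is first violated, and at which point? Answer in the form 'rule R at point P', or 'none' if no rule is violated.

Zone of each point (C = within 1σ̂, B = 1σ̂–2σ̂, A = 2σ̂–3σ̂, * = beyond 3σ̂; sign = side of CL): 1:-A, 2:-A, 3:+C, 4:+C, 5:+C, 6:-C, 7:-B, 8:-C, 9:-C, 10:+B, 11:+C, 12:-C, 13:-C, 14:-C, 15:+B, 16:+C
Rule 2 (two of three consecutive points beyond the same 2σ limit) is satisfied at point 2.

rule 2 at point 2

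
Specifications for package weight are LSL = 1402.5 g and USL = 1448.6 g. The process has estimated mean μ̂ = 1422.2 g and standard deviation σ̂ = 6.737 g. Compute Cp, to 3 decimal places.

Cp = (USL − LSL) / (6σ̂) = (1448.6 − 1402.5) / (6 × 6.737) = 46.1000 / 40.4220 = 1.1405

1.140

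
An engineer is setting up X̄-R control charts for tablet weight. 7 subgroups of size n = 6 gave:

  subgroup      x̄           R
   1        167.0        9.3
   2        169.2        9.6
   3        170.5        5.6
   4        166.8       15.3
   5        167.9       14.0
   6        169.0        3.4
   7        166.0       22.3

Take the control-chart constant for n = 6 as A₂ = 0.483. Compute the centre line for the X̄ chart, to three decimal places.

168.057

X̄̄ = (167.0 + 169.2 + 170.5 + 166.8 + 167.9 + 169.0 + 166.0) / 7 = 1176.4000 / 7 = 168.0571
CL = X̄̄ = 168.0571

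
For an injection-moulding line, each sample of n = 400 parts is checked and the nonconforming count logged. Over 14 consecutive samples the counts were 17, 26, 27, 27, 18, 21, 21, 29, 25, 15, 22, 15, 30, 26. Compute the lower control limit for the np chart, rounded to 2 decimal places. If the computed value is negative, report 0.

p̄ = Σdᵢ / (k·n) = 319 / (14 × 400) = 0.05696
LCL = np̄ − 3·√(np̄(1−p̄)) = 22.7857 − 3 × 4.6355 = 8.8793

8.88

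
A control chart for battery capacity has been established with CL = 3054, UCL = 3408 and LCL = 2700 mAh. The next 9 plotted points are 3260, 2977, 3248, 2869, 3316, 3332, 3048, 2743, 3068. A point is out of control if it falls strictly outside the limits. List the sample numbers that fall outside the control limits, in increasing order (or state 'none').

none

All 9 points lie within [2700, 3408].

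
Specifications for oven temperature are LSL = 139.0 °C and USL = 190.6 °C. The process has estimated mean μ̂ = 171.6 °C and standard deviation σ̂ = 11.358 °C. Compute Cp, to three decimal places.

0.757

Cp = (USL − LSL) / (6σ̂) = (190.6 − 139.0) / (6 × 11.358) = 51.6000 / 68.1480 = 0.7572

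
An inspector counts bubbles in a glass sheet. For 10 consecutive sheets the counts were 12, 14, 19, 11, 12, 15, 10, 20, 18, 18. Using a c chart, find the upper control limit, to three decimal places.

c̄ = (12 + 14 + 19 + 11 + 12 + 15 + 10 + 20 + 18 + 18) / 10 = 149 / 10 = 14.9000
UCL = c̄ + 3√c̄ = 14.9000 + 3 × √14.9000 = 14.9000 + 3 × 3.8601 = 26.4802

26.480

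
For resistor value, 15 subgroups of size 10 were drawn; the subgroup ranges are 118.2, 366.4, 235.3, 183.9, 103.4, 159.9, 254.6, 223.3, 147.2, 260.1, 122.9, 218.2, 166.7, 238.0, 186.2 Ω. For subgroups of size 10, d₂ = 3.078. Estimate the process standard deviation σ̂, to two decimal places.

64.64

R̄ = (118.2 + 366.4 + 235.3 + 183.9 + 103.4 + 159.9 + 254.6 + 223.3 + 147.2 + 260.1 + 122.9 + 218.2 + 166.7 + 238.0 + 186.2) / 15 = 198.9533
σ̂ = R̄ / d₂ = 198.9533 / 3.078 = 64.6372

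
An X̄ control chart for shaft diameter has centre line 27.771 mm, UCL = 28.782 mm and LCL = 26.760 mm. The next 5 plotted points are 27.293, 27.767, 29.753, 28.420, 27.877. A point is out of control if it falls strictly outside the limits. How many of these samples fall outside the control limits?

1

Compare each point to [26.760, 28.782]: sample 3 = 29.753 > UCL.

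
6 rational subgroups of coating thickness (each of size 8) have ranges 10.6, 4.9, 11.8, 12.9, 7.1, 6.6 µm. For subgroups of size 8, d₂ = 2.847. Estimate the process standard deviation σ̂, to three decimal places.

R̄ = (10.6 + 4.9 + 11.8 + 12.9 + 7.1 + 6.6) / 6 = 8.9833
σ̂ = R̄ / d₂ = 8.9833 / 2.847 = 3.1554

3.155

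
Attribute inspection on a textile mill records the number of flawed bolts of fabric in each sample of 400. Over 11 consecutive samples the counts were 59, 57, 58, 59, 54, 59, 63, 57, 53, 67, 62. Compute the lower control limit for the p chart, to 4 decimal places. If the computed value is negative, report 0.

0.0941

p̄ = Σdᵢ / (k·n) = 648 / (11 × 400) = 0.14727
LCL = p̄ − 3·√(p̄(1−p̄)/n) = 0.14727 − 3 × 0.01772 = 0.09412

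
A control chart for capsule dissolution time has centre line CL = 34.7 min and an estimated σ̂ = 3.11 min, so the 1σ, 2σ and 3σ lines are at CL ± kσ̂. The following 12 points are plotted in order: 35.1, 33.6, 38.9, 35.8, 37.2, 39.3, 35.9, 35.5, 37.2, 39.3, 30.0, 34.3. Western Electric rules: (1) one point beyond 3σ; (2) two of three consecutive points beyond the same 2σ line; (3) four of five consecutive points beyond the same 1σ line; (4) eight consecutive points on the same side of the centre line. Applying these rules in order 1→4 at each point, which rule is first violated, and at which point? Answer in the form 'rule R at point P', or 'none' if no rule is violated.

rule 4 at point 10

Zone of each point (C = within 1σ̂, B = 1σ̂–2σ̂, A = 2σ̂–3σ̂, * = beyond 3σ̂; sign = side of CL): 1:+C, 2:-C, 3:+B, 4:+C, 5:+C, 6:+B, 7:+C, 8:+C, 9:+C, 10:+B, 11:-B, 12:-C
Rule 4 (eight consecutive points on the same side of the centre line) is satisfied at point 10.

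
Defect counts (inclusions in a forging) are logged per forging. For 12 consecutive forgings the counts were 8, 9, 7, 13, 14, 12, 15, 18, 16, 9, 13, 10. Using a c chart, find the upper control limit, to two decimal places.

c̄ = (8 + 9 + 7 + 13 + 14 + 12 + 15 + 18 + 16 + 9 + 13 + 10) / 12 = 144 / 12 = 12.0000
UCL = c̄ + 3√c̄ = 12.0000 + 3 × √12.0000 = 12.0000 + 3 × 3.4641 = 22.3923

22.39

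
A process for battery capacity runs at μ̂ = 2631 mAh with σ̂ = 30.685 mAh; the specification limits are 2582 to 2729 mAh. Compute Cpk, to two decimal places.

0.53

Cpu = (USL − μ̂) / (3σ̂) = (2729 − 2631) / (3 × 30.685) = 1.0646; Cpl = (μ̂ − LSL) / (3σ̂) = (2631 − 2582) / (3 × 30.685) = 0.5323; Cpk = min(Cpu, Cpl) = 0.5323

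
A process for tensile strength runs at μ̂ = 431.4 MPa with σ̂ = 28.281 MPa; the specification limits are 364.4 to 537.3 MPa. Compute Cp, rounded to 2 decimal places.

Cp = (USL − LSL) / (6σ̂) = (537.3 − 364.4) / (6 × 28.281) = 172.9000 / 169.6860 = 1.0189

1.02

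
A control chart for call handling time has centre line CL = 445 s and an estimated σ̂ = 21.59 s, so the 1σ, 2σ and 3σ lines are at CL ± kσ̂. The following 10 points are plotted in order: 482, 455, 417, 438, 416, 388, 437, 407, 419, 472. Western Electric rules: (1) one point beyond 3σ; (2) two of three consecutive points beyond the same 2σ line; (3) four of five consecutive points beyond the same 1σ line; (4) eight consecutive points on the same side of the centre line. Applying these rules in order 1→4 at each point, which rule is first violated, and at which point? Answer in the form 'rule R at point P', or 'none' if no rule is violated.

rule 3 at point 9

Zone of each point (C = within 1σ̂, B = 1σ̂–2σ̂, A = 2σ̂–3σ̂, * = beyond 3σ̂; sign = side of CL): 1:+B, 2:+C, 3:-B, 4:-C, 5:-B, 6:-A, 7:-C, 8:-B, 9:-B, 10:+B
Rule 3 (four of five consecutive points beyond the same 1σ limit) is satisfied at point 9.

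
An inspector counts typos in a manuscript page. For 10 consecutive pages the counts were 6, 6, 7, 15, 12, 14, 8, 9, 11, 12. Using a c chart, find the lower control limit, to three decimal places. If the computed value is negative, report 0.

0.513

c̄ = (6 + 6 + 7 + 15 + 12 + 14 + 8 + 9 + 11 + 12) / 10 = 100 / 10 = 10.0000
LCL = c̄ − 3√c̄ = 10.0000 − 3 × 3.1623 = 0.5132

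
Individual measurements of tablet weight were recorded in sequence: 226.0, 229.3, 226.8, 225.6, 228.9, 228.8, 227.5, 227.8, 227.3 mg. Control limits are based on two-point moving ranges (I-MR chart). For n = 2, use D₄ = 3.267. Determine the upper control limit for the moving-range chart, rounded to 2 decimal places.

Moving ranges: 3.3, 2.5, 1.2, 3.3, 0.1, 1.3, 0.3, 0.5; M̄R̄ = 12.5000 / 8 = 1.5625
UCL_MR = D₄·M̄R̄ = 3.267 × 1.5625 = 5.1047

5.10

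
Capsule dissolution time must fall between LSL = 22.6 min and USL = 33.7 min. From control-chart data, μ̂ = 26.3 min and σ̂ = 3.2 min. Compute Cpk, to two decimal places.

0.39

Cpu = (USL − μ̂) / (3σ̂) = (33.7 − 26.3) / (3 × 3.2) = 0.7708; Cpl = (μ̂ − LSL) / (3σ̂) = (26.3 − 22.6) / (3 × 3.2) = 0.3854; Cpk = min(Cpu, Cpl) = 0.3854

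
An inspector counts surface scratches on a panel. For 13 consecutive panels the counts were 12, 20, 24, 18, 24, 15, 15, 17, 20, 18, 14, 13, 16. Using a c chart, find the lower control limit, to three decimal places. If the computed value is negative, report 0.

c̄ = (12 + 20 + 24 + 18 + 24 + 15 + 15 + 17 + 20 + 18 + 14 + 13 + 16) / 13 = 226 / 13 = 17.3846
LCL = c̄ − 3√c̄ = 17.3846 − 3 × 4.1695 = 4.8762

4.876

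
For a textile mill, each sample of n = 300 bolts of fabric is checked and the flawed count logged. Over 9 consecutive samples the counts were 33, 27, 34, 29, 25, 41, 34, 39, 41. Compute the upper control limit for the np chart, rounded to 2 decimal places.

p̄ = Σdᵢ / (k·n) = 303 / (9 × 300) = 0.11222
UCL = np̄ + 3·√(np̄(1−p̄)) = 33.6667 + 3 × √(33.6667×0.88778) = 33.6667 + 3 × 5.4670 = 50.0678

50.07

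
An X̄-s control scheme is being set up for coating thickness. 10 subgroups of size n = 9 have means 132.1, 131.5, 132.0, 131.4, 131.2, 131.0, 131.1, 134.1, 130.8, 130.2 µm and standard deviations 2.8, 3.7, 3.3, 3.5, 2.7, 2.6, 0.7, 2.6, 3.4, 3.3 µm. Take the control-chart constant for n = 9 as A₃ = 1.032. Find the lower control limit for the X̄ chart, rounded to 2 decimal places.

128.59

X̄̄ = (132.1 + 131.5 + 132.0 + 131.4 + 131.2 + 131.0 + 131.1 + 134.1 + 130.8 + 130.2) / 10 = 131.5400
s̄ = (2.8 + 3.7 + 3.3 + 3.5 + 2.7 + 2.6 + 0.7 + 2.6 + 3.4 + 3.3) / 10 = 2.8600
LCL = X̄̄ − A₃·s̄ = 131.5400 − 1.032 × 2.8600 = 128.5885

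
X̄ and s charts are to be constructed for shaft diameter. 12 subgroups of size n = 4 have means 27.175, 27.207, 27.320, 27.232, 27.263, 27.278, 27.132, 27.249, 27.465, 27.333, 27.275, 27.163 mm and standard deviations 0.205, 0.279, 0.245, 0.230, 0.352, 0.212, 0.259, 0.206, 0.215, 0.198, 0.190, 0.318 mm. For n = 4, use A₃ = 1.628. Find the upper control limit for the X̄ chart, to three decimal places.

27.652

X̄̄ = (27.175 + 27.207 + 27.320 + 27.232 + 27.263 + 27.278 + 27.132 + 27.249 + 27.465 + 27.333 + 27.275 + 27.163) / 12 = 27.2577
s̄ = (0.205 + 0.279 + 0.245 + 0.230 + 0.352 + 0.212 + 0.259 + 0.206 + 0.215 + 0.198 + 0.190 + 0.318) / 12 = 0.2424
UCL = X̄̄ + A₃·s̄ = 27.2577 + 1.628 × 0.2424 = 27.6523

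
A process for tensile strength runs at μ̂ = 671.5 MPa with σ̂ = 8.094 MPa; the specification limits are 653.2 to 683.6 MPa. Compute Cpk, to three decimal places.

Cpu = (USL − μ̂) / (3σ̂) = (683.6 − 671.5) / (3 × 8.094) = 0.4983; Cpl = (μ̂ − LSL) / (3σ̂) = (671.5 − 653.2) / (3 × 8.094) = 0.7536; Cpk = min(Cpu, Cpl) = 0.4983

0.498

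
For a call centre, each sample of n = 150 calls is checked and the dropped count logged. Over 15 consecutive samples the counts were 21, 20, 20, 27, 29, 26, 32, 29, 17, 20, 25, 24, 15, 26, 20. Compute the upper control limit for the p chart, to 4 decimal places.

p̄ = Σdᵢ / (k·n) = 351 / (15 × 150) = 0.15600
UCL = p̄ + 3·√(p̄(1−p̄)/n) = 0.15600 + 3 × √(0.15600×0.84400/150) = 0.15600 + 3 × 0.02963 = 0.24488

0.2449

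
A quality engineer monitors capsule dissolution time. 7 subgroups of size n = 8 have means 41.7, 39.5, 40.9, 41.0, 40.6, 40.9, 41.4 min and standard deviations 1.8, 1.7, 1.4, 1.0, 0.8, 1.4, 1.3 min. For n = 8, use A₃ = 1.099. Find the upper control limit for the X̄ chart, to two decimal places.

42.33

X̄̄ = (41.7 + 39.5 + 40.9 + 41.0 + 40.6 + 40.9 + 41.4) / 7 = 40.8571
s̄ = (1.8 + 1.7 + 1.4 + 1.0 + 0.8 + 1.4 + 1.3) / 7 = 1.3429
UCL = X̄̄ + A₃·s̄ = 40.8571 + 1.099 × 1.3429 = 42.3329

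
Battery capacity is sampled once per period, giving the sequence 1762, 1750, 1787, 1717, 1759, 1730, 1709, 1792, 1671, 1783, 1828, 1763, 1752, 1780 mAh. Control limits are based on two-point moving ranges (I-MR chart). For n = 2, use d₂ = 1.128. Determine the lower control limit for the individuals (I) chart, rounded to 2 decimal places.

X̄ = (1762 + 1750 + 1787 + 1717 + 1759 + 1730 + 1709 + 1792 + 1671 + 1783 + 1828 + 1763 + 1752 + 1780) / 14 = 1755.9286
Moving ranges: 12, 37, 70, 42, 29, 21, 83, 121, 112, 45, 65, 11, 28; M̄R̄ = 676.0000 / 13 = 52.0000
LCL = X̄ − 3·M̄R̄/d₂ = 1755.9286 − 3 × 52.0000 / 1.128 = 1617.6307

1617.63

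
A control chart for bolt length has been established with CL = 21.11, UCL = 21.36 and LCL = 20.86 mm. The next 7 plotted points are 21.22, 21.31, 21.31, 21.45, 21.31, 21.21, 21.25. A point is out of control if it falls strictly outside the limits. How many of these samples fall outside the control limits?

Compare each point to [20.86, 21.36]: sample 4 = 21.45 > UCL.

1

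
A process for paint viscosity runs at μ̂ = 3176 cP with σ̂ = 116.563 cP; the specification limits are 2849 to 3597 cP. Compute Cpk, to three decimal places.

0.935

Cpu = (USL − μ̂) / (3σ̂) = (3597 − 3176) / (3 × 116.563) = 1.2039; Cpl = (μ̂ − LSL) / (3σ̂) = (3176 − 2849) / (3 × 116.563) = 0.9351; Cpk = min(Cpu, Cpl) = 0.9351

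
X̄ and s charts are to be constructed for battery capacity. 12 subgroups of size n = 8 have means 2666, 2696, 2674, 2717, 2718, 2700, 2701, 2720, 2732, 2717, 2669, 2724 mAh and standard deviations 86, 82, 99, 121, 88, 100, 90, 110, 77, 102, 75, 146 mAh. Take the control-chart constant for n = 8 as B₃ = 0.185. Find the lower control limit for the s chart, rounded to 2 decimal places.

18.13

s̄ = (86 + 82 + 99 + 121 + 88 + 100 + 90 + 110 + 77 + 102 + 75 + 146) / 12 = 98.0000
LCL_s = B₃·s̄ = 0.185 × 98.0000 = 18.1300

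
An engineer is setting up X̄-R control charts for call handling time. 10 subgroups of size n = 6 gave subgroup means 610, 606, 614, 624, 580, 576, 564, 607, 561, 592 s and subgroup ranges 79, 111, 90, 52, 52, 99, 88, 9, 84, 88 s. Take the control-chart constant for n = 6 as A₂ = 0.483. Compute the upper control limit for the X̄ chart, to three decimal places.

X̄̄ = (610 + 606 + 614 + 624 + 580 + 576 + 564 + 607 + 561 + 592) / 10 = 5934.0000 / 10 = 593.4000
R̄ = (79 + 111 + 90 + 52 + 52 + 99 + 88 + 9 + 84 + 88) / 10 = 752.0000 / 10 = 75.2000
UCL = X̄̄ + A₂·R̄ = 593.4000 + 0.483 × 75.2000 = 629.7216

629.722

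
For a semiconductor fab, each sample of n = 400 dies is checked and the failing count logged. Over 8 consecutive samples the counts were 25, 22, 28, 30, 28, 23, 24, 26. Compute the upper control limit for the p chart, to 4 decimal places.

0.1012

p̄ = Σdᵢ / (k·n) = 206 / (8 × 400) = 0.06438
UCL = p̄ + 3·√(p̄(1−p̄)/n) = 0.06438 + 3 × √(0.06438×0.93563/400) = 0.06438 + 3 × 0.01227 = 0.10119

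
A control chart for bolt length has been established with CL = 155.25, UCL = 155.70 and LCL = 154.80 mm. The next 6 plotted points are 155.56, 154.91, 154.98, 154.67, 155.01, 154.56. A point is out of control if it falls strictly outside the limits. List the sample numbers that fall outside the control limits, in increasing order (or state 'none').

4, 6

Compare each point to [154.80, 155.70]: sample 4 = 154.67 < LCL; sample 6 = 154.56 < LCL.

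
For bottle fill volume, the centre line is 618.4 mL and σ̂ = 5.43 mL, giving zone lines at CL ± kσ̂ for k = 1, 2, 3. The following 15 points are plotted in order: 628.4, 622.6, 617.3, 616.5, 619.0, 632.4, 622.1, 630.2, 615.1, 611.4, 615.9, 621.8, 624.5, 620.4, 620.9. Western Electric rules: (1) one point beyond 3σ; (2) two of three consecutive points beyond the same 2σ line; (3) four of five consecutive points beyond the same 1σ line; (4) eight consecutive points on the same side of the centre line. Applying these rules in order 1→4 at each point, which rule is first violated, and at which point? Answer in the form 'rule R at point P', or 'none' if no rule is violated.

Zone of each point (C = within 1σ̂, B = 1σ̂–2σ̂, A = 2σ̂–3σ̂, * = beyond 3σ̂; sign = side of CL): 1:+B, 2:+C, 3:-C, 4:-C, 5:+C, 6:+A, 7:+C, 8:+A, 9:-C, 10:-B, 11:-C, 12:+C, 13:+B, 14:+C, 15:+C
Rule 2 (two of three consecutive points beyond the same 2σ limit) is satisfied at point 8.

rule 2 at point 8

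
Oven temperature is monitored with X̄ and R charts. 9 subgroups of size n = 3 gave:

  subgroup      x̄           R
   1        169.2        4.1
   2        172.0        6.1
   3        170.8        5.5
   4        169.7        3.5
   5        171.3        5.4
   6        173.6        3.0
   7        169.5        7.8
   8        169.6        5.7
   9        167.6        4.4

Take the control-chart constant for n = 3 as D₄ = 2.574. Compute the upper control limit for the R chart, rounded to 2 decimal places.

13.01

R̄ = (4.1 + 6.1 + 5.5 + 3.5 + 5.4 + 3.0 + 7.8 + 5.7 + 4.4) / 9 = 45.5000 / 9 = 5.0556
UCL_R = D₄·R̄ = 2.574 × 5.0556 = 13.0130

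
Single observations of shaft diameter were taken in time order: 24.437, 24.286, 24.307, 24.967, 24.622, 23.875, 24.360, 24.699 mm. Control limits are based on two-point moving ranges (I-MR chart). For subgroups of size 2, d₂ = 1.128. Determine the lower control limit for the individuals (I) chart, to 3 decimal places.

X̄ = (24.437 + 24.286 + 24.307 + 24.967 + 24.622 + 23.875 + 24.360 + 24.699) / 8 = 24.4441
Moving ranges: 0.151, 0.021, 0.660, 0.345, 0.747, 0.485, 0.339; M̄R̄ = 2.7480 / 7 = 0.3926
LCL = X̄ − 3·M̄R̄/d₂ = 24.4441 − 3 × 0.3926 / 1.128 = 23.4001

23.400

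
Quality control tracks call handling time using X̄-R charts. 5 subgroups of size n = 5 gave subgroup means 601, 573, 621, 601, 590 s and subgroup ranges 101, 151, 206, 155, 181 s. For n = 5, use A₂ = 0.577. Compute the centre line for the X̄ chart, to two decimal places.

597.20

X̄̄ = (601 + 573 + 621 + 601 + 590) / 5 = 2986.0000 / 5 = 597.2000
CL = X̄̄ = 597.2000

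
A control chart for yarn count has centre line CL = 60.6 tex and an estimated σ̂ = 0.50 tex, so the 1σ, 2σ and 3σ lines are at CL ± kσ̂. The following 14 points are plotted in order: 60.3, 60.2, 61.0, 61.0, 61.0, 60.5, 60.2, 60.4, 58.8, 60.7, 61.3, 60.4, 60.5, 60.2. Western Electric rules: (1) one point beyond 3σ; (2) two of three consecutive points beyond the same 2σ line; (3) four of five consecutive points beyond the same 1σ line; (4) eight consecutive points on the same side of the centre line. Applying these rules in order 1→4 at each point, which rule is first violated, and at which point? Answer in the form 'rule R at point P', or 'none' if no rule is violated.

rule 1 at point 9

Zone of each point (C = within 1σ̂, B = 1σ̂–2σ̂, A = 2σ̂–3σ̂, * = beyond 3σ̂; sign = side of CL): 1:-C, 2:-C, 3:+C, 4:+C, 5:+C, 6:-C, 7:-C, 8:-C, 9:-*, 10:+C, 11:+B, 12:-C, 13:-C, 14:-C
Rule 1 (one point beyond the 3σ limits) is satisfied at point 9.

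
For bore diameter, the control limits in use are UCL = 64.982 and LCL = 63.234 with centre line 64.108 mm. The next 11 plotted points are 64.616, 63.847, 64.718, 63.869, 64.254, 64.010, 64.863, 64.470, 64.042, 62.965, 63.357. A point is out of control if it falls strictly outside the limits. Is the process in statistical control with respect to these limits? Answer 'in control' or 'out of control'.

Compare each point to [63.234, 64.982]: sample 10 = 62.965 < LCL.

out of control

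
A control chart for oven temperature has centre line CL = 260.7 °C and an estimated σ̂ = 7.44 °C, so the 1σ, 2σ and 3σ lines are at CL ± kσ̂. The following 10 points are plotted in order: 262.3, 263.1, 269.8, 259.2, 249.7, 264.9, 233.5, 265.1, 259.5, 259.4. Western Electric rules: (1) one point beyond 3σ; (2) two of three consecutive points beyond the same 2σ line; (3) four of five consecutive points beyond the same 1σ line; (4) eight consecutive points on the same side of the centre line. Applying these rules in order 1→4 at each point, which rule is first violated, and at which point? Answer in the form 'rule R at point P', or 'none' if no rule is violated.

rule 1 at point 7

Zone of each point (C = within 1σ̂, B = 1σ̂–2σ̂, A = 2σ̂–3σ̂, * = beyond 3σ̂; sign = side of CL): 1:+C, 2:+C, 3:+B, 4:-C, 5:-B, 6:+C, 7:-*, 8:+C, 9:-C, 10:-C
Rule 1 (one point beyond the 3σ limits) is satisfied at point 7.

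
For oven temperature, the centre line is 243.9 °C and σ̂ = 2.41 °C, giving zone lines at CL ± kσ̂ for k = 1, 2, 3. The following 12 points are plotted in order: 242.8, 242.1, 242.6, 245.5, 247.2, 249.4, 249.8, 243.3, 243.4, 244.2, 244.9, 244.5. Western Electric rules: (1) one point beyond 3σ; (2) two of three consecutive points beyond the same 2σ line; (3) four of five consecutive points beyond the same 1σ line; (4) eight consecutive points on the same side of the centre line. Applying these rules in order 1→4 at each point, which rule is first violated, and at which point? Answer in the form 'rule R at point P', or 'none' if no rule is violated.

rule 2 at point 7

Zone of each point (C = within 1σ̂, B = 1σ̂–2σ̂, A = 2σ̂–3σ̂, * = beyond 3σ̂; sign = side of CL): 1:-C, 2:-C, 3:-C, 4:+C, 5:+B, 6:+A, 7:+A, 8:-C, 9:-C, 10:+C, 11:+C, 12:+C
Rule 2 (two of three consecutive points beyond the same 2σ limit) is satisfied at point 7.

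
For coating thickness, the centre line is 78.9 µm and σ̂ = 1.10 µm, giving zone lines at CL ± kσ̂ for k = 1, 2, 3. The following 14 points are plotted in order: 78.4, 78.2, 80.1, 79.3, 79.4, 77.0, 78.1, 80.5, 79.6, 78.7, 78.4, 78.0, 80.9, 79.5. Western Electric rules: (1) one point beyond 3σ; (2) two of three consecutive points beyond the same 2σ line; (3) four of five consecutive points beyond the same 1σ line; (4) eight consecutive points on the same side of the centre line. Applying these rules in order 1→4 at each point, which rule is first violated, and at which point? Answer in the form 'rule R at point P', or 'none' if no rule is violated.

Zone of each point (C = within 1σ̂, B = 1σ̂–2σ̂, A = 2σ̂–3σ̂, * = beyond 3σ̂; sign = side of CL): 1:-C, 2:-C, 3:+B, 4:+C, 5:+C, 6:-B, 7:-C, 8:+B, 9:+C, 10:-C, 11:-C, 12:-C, 13:+B, 14:+C
No rule fires across all 14 points.

none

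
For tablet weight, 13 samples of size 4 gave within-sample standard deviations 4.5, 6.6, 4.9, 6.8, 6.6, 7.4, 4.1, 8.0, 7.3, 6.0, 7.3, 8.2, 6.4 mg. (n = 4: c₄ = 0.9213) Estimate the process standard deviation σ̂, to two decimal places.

s̄ = (4.5 + 6.6 + 4.9 + 6.8 + 6.6 + 7.4 + 4.1 + 8.0 + 7.3 + 6.0 + 7.3 + 8.2 + 6.4) / 13 = 6.4692
σ̂ = s̄ / c₄ = 6.4692 / 0.9213 = 7.0219

7.02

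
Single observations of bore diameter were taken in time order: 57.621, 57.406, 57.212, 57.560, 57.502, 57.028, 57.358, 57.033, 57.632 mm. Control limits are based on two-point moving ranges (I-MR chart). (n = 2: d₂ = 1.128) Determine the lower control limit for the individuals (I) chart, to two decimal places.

56.53

X̄ = (57.621 + 57.406 + 57.212 + 57.560 + 57.502 + 57.028 + 57.358 + 57.033 + 57.632) / 9 = 57.3724
Moving ranges: 0.215, 0.194, 0.348, 0.058, 0.474, 0.330, 0.325, 0.599; M̄R̄ = 2.5430 / 8 = 0.3179
LCL = X̄ − 3·M̄R̄/d₂ = 57.3724 − 3 × 0.3179 / 1.128 = 56.5270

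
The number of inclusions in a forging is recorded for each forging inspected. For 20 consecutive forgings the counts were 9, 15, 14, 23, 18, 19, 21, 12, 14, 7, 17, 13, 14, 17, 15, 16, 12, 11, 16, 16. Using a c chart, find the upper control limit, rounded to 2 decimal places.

c̄ = (9 + 15 + 14 + 23 + 18 + 19 + 21 + 12 + 14 + 7 + 17 + 13 + 14 + 17 + 15 + 16 + 12 + 11 + 16 + 16) / 20 = 299 / 20 = 14.9500
UCL = c̄ + 3√c̄ = 14.9500 + 3 × √14.9500 = 14.9500 + 3 × 3.8665 = 26.5496

26.55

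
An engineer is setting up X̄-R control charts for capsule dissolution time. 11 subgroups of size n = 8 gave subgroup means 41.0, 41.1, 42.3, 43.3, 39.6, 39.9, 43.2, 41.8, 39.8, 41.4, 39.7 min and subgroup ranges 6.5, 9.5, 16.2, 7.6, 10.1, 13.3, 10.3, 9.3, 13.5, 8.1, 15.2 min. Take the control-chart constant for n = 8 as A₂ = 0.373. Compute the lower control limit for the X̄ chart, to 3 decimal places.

X̄̄ = (41.0 + 41.1 + 42.3 + 43.3 + 39.6 + 39.9 + 43.2 + 41.8 + 39.8 + 41.4 + 39.7) / 11 = 453.1000 / 11 = 41.1909
R̄ = (6.5 + 9.5 + 16.2 + 7.6 + 10.1 + 13.3 + 10.3 + 9.3 + 13.5 + 8.1 + 15.2) / 11 = 119.6000 / 11 = 10.8727
LCL = X̄̄ − A₂·R̄ = 41.1909 − 0.373 × 10.8727 = 37.1354

37.135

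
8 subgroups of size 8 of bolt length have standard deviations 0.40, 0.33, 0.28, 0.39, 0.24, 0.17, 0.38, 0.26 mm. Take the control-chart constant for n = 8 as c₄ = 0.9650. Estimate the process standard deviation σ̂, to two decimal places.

s̄ = (0.40 + 0.33 + 0.28 + 0.39 + 0.24 + 0.17 + 0.38 + 0.26) / 8 = 0.3063
σ̂ = s̄ / c₄ = 0.3063 / 0.9650 = 0.3174

0.32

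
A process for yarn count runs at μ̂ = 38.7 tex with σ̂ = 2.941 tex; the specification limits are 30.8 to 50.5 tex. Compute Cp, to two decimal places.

1.12

Cp = (USL − LSL) / (6σ̂) = (50.5 − 30.8) / (6 × 2.941) = 19.7000 / 17.6460 = 1.1164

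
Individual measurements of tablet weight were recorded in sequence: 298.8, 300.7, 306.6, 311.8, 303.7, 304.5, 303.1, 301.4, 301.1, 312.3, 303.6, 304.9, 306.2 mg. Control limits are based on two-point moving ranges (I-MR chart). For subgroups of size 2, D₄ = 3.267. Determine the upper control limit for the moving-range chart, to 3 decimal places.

13.014

Moving ranges: 1.9, 5.9, 5.2, 8.1, 0.8, 1.4, 1.7, 0.3, 11.2, 8.7, 1.3, 1.3; M̄R̄ = 47.8000 / 12 = 3.9833
UCL_MR = D₄·M̄R̄ = 3.267 × 3.9833 = 13.0135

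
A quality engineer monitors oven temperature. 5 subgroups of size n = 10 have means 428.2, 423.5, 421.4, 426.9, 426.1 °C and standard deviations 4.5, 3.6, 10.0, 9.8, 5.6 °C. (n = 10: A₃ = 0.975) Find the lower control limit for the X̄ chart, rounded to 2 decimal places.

X̄̄ = (428.2 + 423.5 + 421.4 + 426.9 + 426.1) / 5 = 425.2200
s̄ = (4.5 + 3.6 + 10.0 + 9.8 + 5.6) / 5 = 6.7000
LCL = X̄̄ − A₃·s̄ = 425.2200 − 0.975 × 6.7000 = 418.6875

418.69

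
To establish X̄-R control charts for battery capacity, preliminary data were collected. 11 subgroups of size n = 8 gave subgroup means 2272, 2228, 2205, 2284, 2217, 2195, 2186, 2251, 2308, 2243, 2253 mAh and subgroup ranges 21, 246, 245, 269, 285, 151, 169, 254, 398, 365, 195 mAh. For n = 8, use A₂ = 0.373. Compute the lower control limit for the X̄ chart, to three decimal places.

X̄̄ = (2272 + 2228 + 2205 + 2284 + 2217 + 2195 + 2186 + 2251 + 2308 + 2243 + 2253) / 11 = 24642.0000 / 11 = 2240.1818
R̄ = (21 + 246 + 245 + 269 + 285 + 151 + 169 + 254 + 398 + 365 + 195) / 11 = 2598.0000 / 11 = 236.1818
LCL = X̄̄ − A₂·R̄ = 2240.1818 − 0.373 × 236.1818 = 2152.0860

2152.086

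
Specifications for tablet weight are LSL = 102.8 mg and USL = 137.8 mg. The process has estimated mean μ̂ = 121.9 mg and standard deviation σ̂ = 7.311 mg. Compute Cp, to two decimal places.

Cp = (USL − LSL) / (6σ̂) = (137.8 − 102.8) / (6 × 7.311) = 35.0000 / 43.8660 = 0.7979

0.80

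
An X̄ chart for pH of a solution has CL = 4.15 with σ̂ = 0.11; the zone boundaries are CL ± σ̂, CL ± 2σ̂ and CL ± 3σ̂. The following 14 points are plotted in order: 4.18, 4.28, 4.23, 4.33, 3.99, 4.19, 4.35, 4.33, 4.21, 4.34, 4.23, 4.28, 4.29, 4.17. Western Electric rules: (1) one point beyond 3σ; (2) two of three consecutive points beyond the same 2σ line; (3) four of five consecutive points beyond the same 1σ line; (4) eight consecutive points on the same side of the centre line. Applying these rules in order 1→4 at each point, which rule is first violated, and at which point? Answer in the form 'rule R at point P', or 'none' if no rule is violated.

rule 4 at point 13

Zone of each point (C = within 1σ̂, B = 1σ̂–2σ̂, A = 2σ̂–3σ̂, * = beyond 3σ̂; sign = side of CL): 1:+C, 2:+B, 3:+C, 4:+B, 5:-B, 6:+C, 7:+B, 8:+B, 9:+C, 10:+B, 11:+C, 12:+B, 13:+B, 14:+C
Rule 4 (eight consecutive points on the same side of the centre line) is satisfied at point 13.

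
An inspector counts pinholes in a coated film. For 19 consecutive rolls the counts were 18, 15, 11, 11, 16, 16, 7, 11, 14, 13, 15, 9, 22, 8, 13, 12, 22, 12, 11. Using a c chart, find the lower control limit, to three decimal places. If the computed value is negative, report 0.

c̄ = (18 + 15 + 11 + 11 + 16 + 16 + 7 + 11 + 14 + 13 + 15 + 9 + 22 + 8 + 13 + 12 + 22 + 12 + 11) / 19 = 256 / 19 = 13.4737
LCL = c̄ − 3√c̄ = 13.4737 − 3 × 3.6707 = 2.4617

2.462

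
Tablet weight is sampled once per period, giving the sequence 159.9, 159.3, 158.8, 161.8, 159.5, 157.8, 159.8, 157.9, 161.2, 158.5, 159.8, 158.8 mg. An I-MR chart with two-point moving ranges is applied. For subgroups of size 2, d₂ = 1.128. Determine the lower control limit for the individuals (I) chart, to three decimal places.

X̄ = (159.9 + 159.3 + 158.8 + 161.8 + 159.5 + 157.8 + 159.8 + 157.9 + 161.2 + 158.5 + 159.8 + 158.8) / 12 = 159.4250
Moving ranges: 0.6, 0.5, 3.0, 2.3, 1.7, 2.0, 1.9, 3.3, 2.7, 1.3, 1.0; M̄R̄ = 20.3000 / 11 = 1.8455
LCL = X̄ − 3·M̄R̄/d₂ = 159.4250 − 3 × 1.8455 / 1.128 = 154.5169

154.517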